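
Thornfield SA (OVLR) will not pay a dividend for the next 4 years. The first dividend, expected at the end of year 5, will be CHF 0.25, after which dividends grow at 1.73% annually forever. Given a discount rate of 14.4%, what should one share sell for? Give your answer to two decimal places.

Deferred-dividend DDM. At t=4 the remaining stream is a growing perpetuity with first payment D_5 = 0.25.
V_4 = D_5/(r−g) = 0.25/(0.144−0.0173) = 1.9732
P₀ = V_4/(1+r)^4 = 1.9732/(1+0.144)^4 = 1.1520

CHF 1.15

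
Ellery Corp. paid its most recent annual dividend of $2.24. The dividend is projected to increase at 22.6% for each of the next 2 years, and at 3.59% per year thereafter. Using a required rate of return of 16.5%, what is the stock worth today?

$24.74

Two-stage DDM. Project D₁…D_2 at 0.226, terminal growth 0.0359, discount at r = 0.165.
D_1 = 2.7462
D_2 = 3.3669
Terminal value at t=2: TV = D_3/(r−g) = 3.4878/(0.165−0.0359) = 27.0160
P₀ = 2.7462/(1+0.165)^1 + 3.3669/(1+0.165)^2 + 27.0160/(1+0.165)^2 = 24.7433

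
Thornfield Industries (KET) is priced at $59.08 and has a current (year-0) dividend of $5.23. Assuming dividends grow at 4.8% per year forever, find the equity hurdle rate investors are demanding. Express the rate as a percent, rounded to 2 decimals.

Rearranging the constant-growth DDM: r = D₁/P₀ + g.
D₁ = 5.23 × (1 + 0.048) = 5.4810.
r = 5.4810 / 59.08 + 0.048 = 0.09277 + 0.048 = 0.14077

14.08%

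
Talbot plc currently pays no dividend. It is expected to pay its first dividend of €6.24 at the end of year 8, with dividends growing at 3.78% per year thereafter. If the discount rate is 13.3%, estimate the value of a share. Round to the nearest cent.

€27.35

Deferred-dividend DDM. At t=7 the remaining stream is a growing perpetuity with first payment D_8 = 6.24.
V_7 = D_8/(r−g) = 6.24/(0.133−0.0378) = 65.5462
P₀ = V_7/(1+r)^7 = 65.5462/(1+0.133)^7 = 27.3488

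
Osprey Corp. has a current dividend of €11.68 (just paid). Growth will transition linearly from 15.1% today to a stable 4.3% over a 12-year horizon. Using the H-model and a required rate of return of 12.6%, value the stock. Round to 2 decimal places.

H-model: P₀ = D₀[(1+g_L) + H(g_S−g_L)]/(r−g_L), with H = 12/2 = 6.
P₀ = 11.68 × [(1+0.043) + 6×(0.151−0.043)] / (0.126−0.043)
   = 11.68 × 1.6910 / 0.083 = 237.9624

€237.96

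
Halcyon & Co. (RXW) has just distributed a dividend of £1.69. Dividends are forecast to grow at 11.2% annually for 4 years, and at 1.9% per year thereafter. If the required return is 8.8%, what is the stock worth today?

£34.38

Two-stage DDM. Project D₁…D_4 at 0.112, terminal growth 0.019, discount at r = 0.088.
D_1 = 1.8793
D_2 = 2.0898
D_3 = 2.3238
D_4 = 2.5841
Terminal value at t=4: TV = D_5/(r−g) = 2.6332/(0.088−0.019) = 38.1620
P₀ = 1.8793/(1+0.088)^1 + 2.0898/(1+0.088)^2 + 2.3238/(1+0.088)^3 + 2.5841/(1+0.088)^4 + 38.1620/(1+0.088)^4 = 34.3754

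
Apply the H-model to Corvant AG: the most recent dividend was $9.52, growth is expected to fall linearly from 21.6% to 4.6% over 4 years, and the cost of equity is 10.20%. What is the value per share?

H-model: P₀ = D₀[(1+g_L) + H(g_S−g_L)]/(r−g_L), with H = 4/2 = 2.
P₀ = 9.52 × [(1+0.046) + 2×(0.216−0.046)] / (0.102−0.046)
   = 9.52 × 1.3860 / 0.056 = 235.6200

$235.62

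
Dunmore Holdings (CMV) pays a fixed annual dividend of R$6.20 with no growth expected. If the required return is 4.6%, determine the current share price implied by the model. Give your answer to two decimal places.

R$134.78

Zero-growth DDM (perpetuity): P₀ = D/r = 6.20 / 0.046 = 134.7826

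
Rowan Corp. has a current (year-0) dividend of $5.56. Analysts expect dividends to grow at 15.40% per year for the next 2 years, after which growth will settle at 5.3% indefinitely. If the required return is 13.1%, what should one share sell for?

Two-stage DDM. Project D₁…D_2 at 0.154, terminal growth 0.053, discount at r = 0.131.
D_1 = 6.4162
D_2 = 7.4043
Terminal value at t=2: TV = D_3/(r−g) = 7.7968/(0.131−0.053) = 99.9586
P₀ = 6.4162/(1+0.131)^1 + 7.4043/(1+0.131)^2 + 99.9586/(1+0.131)^2 = 89.6054

$89.61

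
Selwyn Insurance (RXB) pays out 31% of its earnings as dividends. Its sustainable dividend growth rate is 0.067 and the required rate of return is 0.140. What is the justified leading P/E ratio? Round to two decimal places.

Justified leading P/E = b/(r−g) = 0.31/(0.14−0.067) = 4.2466

4.25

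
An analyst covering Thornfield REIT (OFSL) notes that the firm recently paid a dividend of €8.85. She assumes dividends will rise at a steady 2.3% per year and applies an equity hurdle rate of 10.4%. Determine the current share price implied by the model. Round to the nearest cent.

Gordon growth model: P₀ = D₁/(r − g). D₁ = 8.85 × (1 + 0.023) = 9.0535.
P₀ = 9.0535 / (0.104 − 0.023) = 9.0535 / 0.081 = 111.7722

€111.77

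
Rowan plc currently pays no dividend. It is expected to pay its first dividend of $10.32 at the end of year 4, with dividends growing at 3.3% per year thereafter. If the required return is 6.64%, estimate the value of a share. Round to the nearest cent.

$254.78

Deferred-dividend DDM. At t=3 the remaining stream is a growing perpetuity with first payment D_4 = 10.32.
V_3 = D_4/(r−g) = 10.32/(0.0664−0.033) = 308.9820
P₀ = V_3/(1+r)^3 = 308.9820/(1+0.0664)^3 = 254.7844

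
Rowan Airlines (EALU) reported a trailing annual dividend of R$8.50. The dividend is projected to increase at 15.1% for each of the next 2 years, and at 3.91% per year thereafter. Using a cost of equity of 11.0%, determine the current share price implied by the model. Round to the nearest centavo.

Two-stage DDM. Project D₁…D_2 at 0.151, terminal growth 0.0391, discount at r = 0.11.
D_1 = 9.7835
D_2 = 11.2608
Terminal value at t=2: TV = D_3/(r−g) = 11.7011/(0.11−0.0391) = 165.0368
P₀ = 9.7835/(1+0.11)^1 + 11.2608/(1+0.11)^2 + 165.0368/(1+0.11)^2 = 151.9010

R$151.90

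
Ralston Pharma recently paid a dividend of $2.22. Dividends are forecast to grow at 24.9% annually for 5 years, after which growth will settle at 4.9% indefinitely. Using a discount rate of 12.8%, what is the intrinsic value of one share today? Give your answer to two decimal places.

$64.29

Two-stage DDM. Project D₁…D_5 at 0.249, terminal growth 0.049, discount at r = 0.128.
D_1 = 2.7728
D_2 = 3.4632
D_3 = 4.3255
D_4 = 5.4026
D_5 = 6.7478
Terminal value at t=5: TV = D_6/(r−g) = 7.0785/(0.128−0.049) = 89.6011
P₀ = 2.7728/(1+0.128)^1 + 3.4632/(1+0.128)^2 + 4.3255/(1+0.128)^3 + 5.4026/(1+0.128)^4 + 6.7478/(1+0.128)^5 + 89.6011/(1+0.128)^5 = 64.2904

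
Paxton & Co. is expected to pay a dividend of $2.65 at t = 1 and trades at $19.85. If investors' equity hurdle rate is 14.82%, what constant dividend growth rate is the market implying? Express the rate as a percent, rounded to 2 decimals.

From P₀ = D₁/(r − g), the implied growth is g = r − D₁/P₀.
g = 0.1482 − 2.65/19.85 = 0.1482 − 0.13350 = 0.01470

1.47%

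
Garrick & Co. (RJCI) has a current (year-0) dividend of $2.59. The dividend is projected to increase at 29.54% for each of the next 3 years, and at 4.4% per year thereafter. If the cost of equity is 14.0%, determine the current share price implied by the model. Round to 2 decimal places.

Two-stage DDM. Project D₁…D_3 at 0.2954, terminal growth 0.044, discount at r = 0.14.
D_1 = 3.3551
D_2 = 4.3462
D_3 = 5.6300
Terminal value at t=3: TV = D_4/(r−g) = 5.8778/(0.14−0.044) = 61.2267
P₀ = 3.3551/(1+0.14)^1 + 4.3462/(1+0.14)^2 + 5.6300/(1+0.14)^3 + 61.2267/(1+0.14)^3 = 51.4137

$51.41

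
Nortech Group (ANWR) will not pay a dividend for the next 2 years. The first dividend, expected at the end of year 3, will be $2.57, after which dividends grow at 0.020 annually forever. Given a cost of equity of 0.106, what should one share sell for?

$24.43

Deferred-dividend DDM. At t=2 the remaining stream is a growing perpetuity with first payment D_3 = 2.57.
V_2 = D_3/(r−g) = 2.57/(0.106−0.02) = 29.8837
P₀ = V_2/(1+r)^2 = 29.8837/(1+0.106)^2 = 24.4301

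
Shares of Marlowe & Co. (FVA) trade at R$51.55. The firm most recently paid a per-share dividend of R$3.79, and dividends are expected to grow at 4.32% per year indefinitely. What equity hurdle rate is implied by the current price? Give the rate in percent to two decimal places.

Rearranging the constant-growth DDM: r = D₁/P₀ + g.
D₁ = 3.79 × (1 + 0.0432) = 3.9537.
r = 3.9537 / 51.55 + 0.0432 = 0.07670 + 0.0432 = 0.11990

11.99%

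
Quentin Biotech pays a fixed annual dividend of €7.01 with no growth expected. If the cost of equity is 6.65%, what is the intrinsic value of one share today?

€105.41

Zero-growth DDM (perpetuity): P₀ = D/r = 7.01 / 0.0665 = 105.4135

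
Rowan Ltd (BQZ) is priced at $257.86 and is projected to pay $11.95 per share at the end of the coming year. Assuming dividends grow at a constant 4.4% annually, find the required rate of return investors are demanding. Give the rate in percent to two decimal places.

Rearranging the constant-growth DDM: r = D₁/P₀ + g.
r = 11.9500 / 257.86 + 0.044 = 0.04634 + 0.044 = 0.09034

9.03%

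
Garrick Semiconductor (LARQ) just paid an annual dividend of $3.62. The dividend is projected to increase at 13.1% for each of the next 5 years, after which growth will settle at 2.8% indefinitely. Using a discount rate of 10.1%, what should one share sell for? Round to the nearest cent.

$77.95

Two-stage DDM. Project D₁…D_5 at 0.131, terminal growth 0.028, discount at r = 0.101.
D_1 = 4.0942
D_2 = 4.6306
D_3 = 5.2372
D_4 = 5.9232
D_5 = 6.6992
Terminal value at t=5: TV = D_6/(r−g) = 6.8868/(0.101−0.028) = 94.3391
P₀ = 4.0942/(1+0.101)^1 + 4.6306/(1+0.101)^2 + 5.2372/(1+0.101)^3 + 5.9232/(1+0.101)^4 + 6.6992/(1+0.101)^5 + 94.3391/(1+0.101)^5 = 77.9461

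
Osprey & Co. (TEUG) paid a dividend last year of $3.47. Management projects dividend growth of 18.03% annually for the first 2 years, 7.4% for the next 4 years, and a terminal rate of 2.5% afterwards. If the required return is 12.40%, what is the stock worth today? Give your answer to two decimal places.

$54.17

Three-stage DDM. Project D₁…D_6; terminal Gordon value at t=6 with g = 0.025; discount at r = 0.124.
D_1 = 4.0956
D_2 = 4.8341
D_3 = 5.1918
D_4 = 5.5760
D_5 = 5.9886
D_6 = 6.4318
TV_6 = 6.5926/(0.124−0.025) = 66.5917
P₀ = Σ Dₜ/(1+r)ᵗ + TV_6/(1+r)^6 = 54.1708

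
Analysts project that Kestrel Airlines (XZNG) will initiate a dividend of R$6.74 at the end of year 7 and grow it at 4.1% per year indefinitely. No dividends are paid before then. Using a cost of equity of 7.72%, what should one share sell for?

R$119.17

Deferred-dividend DDM. At t=6 the remaining stream is a growing perpetuity with first payment D_7 = 6.74.
V_6 = D_7/(r−g) = 6.74/(0.0772−0.041) = 186.1878
P₀ = V_6/(1+r)^6 = 186.1878/(1+0.0772)^6 = 119.1717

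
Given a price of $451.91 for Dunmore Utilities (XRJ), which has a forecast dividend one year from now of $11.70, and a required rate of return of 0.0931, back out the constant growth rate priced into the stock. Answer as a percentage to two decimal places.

From P₀ = D₁/(r − g), the implied growth is g = r − D₁/P₀.
g = 0.0931 − 11.70/451.91 = 0.0931 − 0.02589 = 0.06721

6.72%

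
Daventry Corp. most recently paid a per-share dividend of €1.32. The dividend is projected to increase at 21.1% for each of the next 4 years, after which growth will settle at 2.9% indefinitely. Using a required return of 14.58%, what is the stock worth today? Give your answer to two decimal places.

€20.59

Two-stage DDM. Project D₁…D_4 at 0.211, terminal growth 0.029, discount at r = 0.1458.
D_1 = 1.5985
D_2 = 1.9358
D_3 = 2.3443
D_4 = 2.8389
Terminal value at t=4: TV = D_5/(r−g) = 2.9212/(0.1458−0.029) = 25.0105
P₀ = 1.5985/(1+0.1458)^1 + 1.9358/(1+0.1458)^2 + 2.3443/(1+0.1458)^3 + 2.8389/(1+0.1458)^4 + 25.0105/(1+0.1458)^4 = 20.5858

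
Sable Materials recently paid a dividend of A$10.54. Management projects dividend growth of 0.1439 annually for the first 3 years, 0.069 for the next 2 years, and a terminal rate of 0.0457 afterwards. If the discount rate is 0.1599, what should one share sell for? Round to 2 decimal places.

A$127.29

Three-stage DDM. Project D₁…D_5; terminal Gordon value at t=5 with g = 0.0457; discount at r = 0.1599.
D_1 = 12.0567
D_2 = 13.7917
D_3 = 15.7763
D_4 = 16.8649
D_5 = 18.0285
TV_5 = 18.8524/(0.1599−0.0457) = 165.0826
P₀ = Σ Dₜ/(1+r)ᵗ + TV_5/(1+r)^5 = 127.2923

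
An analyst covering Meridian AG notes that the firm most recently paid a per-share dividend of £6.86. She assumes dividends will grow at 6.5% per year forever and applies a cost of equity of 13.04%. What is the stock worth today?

Gordon growth model: P₀ = D₁/(r − g). D₁ = 6.86 × (1 + 0.065) = 7.3059.
P₀ = 7.3059 / (0.1304 − 0.065) = 7.3059 / 0.0654 = 111.7110

£111.71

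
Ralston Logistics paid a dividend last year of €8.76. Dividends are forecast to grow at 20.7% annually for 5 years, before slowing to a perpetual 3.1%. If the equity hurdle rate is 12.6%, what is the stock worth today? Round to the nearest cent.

Two-stage DDM. Project D₁…D_5 at 0.207, terminal growth 0.031, discount at r = 0.126.
D_1 = 10.5733
D_2 = 12.7620
D_3 = 15.4037
D_4 = 18.5923
D_5 = 22.4409
Terminal value at t=5: TV = D_6/(r−g) = 23.1366/(0.126−0.031) = 243.5429
P₀ = 10.5733/(1+0.126)^1 + 12.7620/(1+0.126)^2 + 15.4037/(1+0.126)^3 + 18.5923/(1+0.126)^4 + 22.4409/(1+0.126)^5 + 243.5429/(1+0.126)^5 = 188.7593

€188.76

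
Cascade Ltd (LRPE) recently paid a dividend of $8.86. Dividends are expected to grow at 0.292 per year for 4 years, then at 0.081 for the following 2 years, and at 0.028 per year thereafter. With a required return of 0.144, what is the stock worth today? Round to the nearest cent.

$189.03

Three-stage DDM. Project D₁…D_6; terminal Gordon value at t=6 with g = 0.028; discount at r = 0.144.
D_1 = 11.4471
D_2 = 14.7897
D_3 = 19.1083
D_4 = 24.6879
D_5 = 26.6876
D_6 = 28.8493
TV_6 = 29.6571/(0.144−0.028) = 255.6644
P₀ = Σ Dₜ/(1+r)ᵗ + TV_6/(1+r)^6 = 189.0286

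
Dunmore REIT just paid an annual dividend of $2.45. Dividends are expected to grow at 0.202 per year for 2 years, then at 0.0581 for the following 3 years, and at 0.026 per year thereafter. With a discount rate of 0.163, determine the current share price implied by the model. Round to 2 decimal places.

Three-stage DDM. Project D₁…D_5; terminal Gordon value at t=5 with g = 0.026; discount at r = 0.163.
D_1 = 2.9449
D_2 = 3.5398
D_3 = 3.7454
D_4 = 3.9630
D_5 = 4.1933
TV_5 = 4.3023/(0.163−0.026) = 31.4038
P₀ = Σ Dₜ/(1+r)ᵗ + TV_5/(1+r)^5 = 26.4273

$26.43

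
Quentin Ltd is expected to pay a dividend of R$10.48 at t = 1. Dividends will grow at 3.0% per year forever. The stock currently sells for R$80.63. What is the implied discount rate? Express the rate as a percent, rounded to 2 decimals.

16.00%

Rearranging the constant-growth DDM: r = D₁/P₀ + g.
r = 10.4800 / 80.63 + 0.03 = 0.12998 + 0.03 = 0.15998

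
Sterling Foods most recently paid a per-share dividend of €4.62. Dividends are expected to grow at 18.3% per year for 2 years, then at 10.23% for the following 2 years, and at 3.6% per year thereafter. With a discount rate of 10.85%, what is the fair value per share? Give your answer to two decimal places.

Three-stage DDM. Project D₁…D_4; terminal Gordon value at t=4 with g = 0.036; discount at r = 0.1085.
D_1 = 5.4655
D_2 = 6.4656
D_3 = 7.1271
D_4 = 7.8562
TV_4 = 8.1390/(0.1085−0.036) = 112.2620
P₀ = Σ Dₜ/(1+r)ᵗ + TV_4/(1+r)^4 = 94.9795

€94.98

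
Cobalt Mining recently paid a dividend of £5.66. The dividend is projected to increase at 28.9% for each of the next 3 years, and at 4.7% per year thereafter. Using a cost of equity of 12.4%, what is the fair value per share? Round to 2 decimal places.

Two-stage DDM. Project D₁…D_3 at 0.289, terminal growth 0.047, discount at r = 0.124.
D_1 = 7.2957
D_2 = 9.4042
D_3 = 12.1220
Terminal value at t=3: TV = D_4/(r−g) = 12.6918/(0.124−0.047) = 164.8281
P₀ = 7.2957/(1+0.124)^1 + 9.4042/(1+0.124)^2 + 12.1220/(1+0.124)^3 + 164.8281/(1+0.124)^3 = 138.5443

£138.54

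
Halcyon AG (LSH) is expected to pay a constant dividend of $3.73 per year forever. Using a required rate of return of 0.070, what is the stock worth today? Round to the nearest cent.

$53.29

Zero-growth DDM (perpetuity): P₀ = D/r = 3.73 / 0.07 = 53.2857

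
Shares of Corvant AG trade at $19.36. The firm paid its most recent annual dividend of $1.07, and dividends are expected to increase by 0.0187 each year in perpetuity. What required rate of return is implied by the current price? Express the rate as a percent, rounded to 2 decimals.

Rearranging the constant-growth DDM: r = D₁/P₀ + g.
D₁ = 1.07 × (1 + 0.0187) = 1.0900.
r = 1.0900 / 19.36 + 0.0187 = 0.05630 + 0.0187 = 0.07500

7.50%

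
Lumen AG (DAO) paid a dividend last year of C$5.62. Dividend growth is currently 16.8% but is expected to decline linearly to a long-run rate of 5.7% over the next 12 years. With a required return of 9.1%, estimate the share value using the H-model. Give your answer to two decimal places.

C$284.80

H-model: P₀ = D₀[(1+g_L) + H(g_S−g_L)]/(r−g_L), with H = 12/2 = 6.
P₀ = 5.62 × [(1+0.057) + 6×(0.168−0.057)] / (0.091−0.057)
   = 5.62 × 1.7230 / 0.034 = 284.8018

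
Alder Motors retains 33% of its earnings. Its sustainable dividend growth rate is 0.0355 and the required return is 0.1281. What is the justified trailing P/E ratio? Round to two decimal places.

Payout ratio b = 1 − 0.33 = 0.67.
Justified trailing P/E = b(1+g)/(r−g) = 0.67×(1+0.0355)/(0.1281−0.0355) = 7.4923

7.49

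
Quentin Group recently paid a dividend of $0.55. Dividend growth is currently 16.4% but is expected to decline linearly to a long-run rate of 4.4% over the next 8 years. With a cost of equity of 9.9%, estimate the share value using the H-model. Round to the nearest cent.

H-model: P₀ = D₀[(1+g_L) + H(g_S−g_L)]/(r−g_L), with H = 8/2 = 4.
P₀ = 0.55 × [(1+0.044) + 4×(0.164−0.044)] / (0.099−0.044)
   = 0.55 × 1.5240 / 0.055 = 15.2400

$15.24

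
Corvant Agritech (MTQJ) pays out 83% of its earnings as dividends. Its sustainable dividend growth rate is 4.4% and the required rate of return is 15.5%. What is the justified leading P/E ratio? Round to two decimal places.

Justified leading P/E = b/(r−g) = 0.83/(0.155−0.044) = 7.4775

7.48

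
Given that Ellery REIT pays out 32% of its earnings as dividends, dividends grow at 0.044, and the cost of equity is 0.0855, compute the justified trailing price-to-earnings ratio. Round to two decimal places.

Justified trailing P/E = b(1+g)/(r−g) = 0.32×(1+0.044)/(0.0855−0.044) = 8.0501

8.05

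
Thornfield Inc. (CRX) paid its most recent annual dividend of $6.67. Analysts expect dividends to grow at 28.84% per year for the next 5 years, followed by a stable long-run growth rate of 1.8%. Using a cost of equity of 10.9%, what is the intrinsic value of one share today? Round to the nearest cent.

Two-stage DDM. Project D₁…D_5 at 0.2884, terminal growth 0.018, discount at r = 0.109.
D_1 = 8.5936
D_2 = 11.0720
D_3 = 14.2652
D_4 = 18.3793
D_5 = 23.6799
Terminal value at t=5: TV = D_6/(r−g) = 24.1061/(0.109−0.018) = 264.9023
P₀ = 8.5936/(1+0.109)^1 + 11.0720/(1+0.109)^2 + 14.2652/(1+0.109)^3 + 18.3793/(1+0.109)^4 + 23.6799/(1+0.109)^5 + 264.9023/(1+0.109)^5 = 211.3941

$211.39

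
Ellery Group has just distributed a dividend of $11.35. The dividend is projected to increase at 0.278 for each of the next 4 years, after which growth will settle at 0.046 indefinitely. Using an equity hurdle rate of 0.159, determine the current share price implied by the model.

Two-stage DDM. Project D₁…D_4 at 0.278, terminal growth 0.046, discount at r = 0.159.
D_1 = 14.5053
D_2 = 18.5378
D_3 = 23.6913
D_4 = 30.2774
Terminal value at t=4: TV = D_5/(r−g) = 31.6702/(0.159−0.046) = 280.2674
P₀ = 14.5053/(1+0.159)^1 + 18.5378/(1+0.159)^2 + 23.6913/(1+0.159)^3 + 30.2774/(1+0.159)^4 + 280.2674/(1+0.159)^4 = 213.6369

$213.64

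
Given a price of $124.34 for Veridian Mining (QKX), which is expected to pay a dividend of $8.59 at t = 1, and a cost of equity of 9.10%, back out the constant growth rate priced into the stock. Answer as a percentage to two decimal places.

2.19%

From P₀ = D₁/(r − g), the implied growth is g = r − D₁/P₀.
g = 0.091 − 8.59/124.34 = 0.091 − 0.06908 = 0.02192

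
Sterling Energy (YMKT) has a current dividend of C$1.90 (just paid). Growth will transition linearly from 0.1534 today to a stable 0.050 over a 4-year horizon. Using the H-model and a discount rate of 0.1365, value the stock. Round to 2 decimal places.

H-model: P₀ = D₀[(1+g_L) + H(g_S−g_L)]/(r−g_L), with H = 4/2 = 2.
P₀ = 1.90 × [(1+0.05) + 2×(0.1534−0.05)] / (0.1365−0.05)
   = 1.90 × 1.2568 / 0.0865 = 27.6060

C$27.61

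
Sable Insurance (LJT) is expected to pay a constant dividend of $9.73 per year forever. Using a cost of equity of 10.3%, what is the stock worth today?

Zero-growth DDM (perpetuity): P₀ = D/r = 9.73 / 0.103 = 94.4660

$94.47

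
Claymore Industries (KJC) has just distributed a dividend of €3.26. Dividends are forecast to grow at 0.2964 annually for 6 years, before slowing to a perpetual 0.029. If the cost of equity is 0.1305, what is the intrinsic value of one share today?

Two-stage DDM. Project D₁…D_6 at 0.2964, terminal growth 0.029, discount at r = 0.1305.
D_1 = 4.2263
D_2 = 5.4789
D_3 = 7.1029
D_4 = 9.2082
D_5 = 11.9375
D_6 = 15.4758
Terminal value at t=6: TV = D_7/(r−g) = 15.9245/(0.1305−0.029) = 156.8921
P₀ = 4.2263/(1+0.1305)^1 + 5.4789/(1+0.1305)^2 + 7.1029/(1+0.1305)^3 + 9.2082/(1+0.1305)^4 + 11.9375/(1+0.1305)^5 + 15.4758/(1+0.1305)^6 + 156.8921/(1+0.1305)^6 = 107.6160

€107.62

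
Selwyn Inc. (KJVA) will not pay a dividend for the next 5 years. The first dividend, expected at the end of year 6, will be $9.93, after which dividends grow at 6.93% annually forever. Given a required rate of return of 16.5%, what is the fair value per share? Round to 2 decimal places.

Deferred-dividend DDM. At t=5 the remaining stream is a growing perpetuity with first payment D_6 = 9.93.
V_5 = D_6/(r−g) = 9.93/(0.165−0.0693) = 103.7618
P₀ = V_5/(1+r)^5 = 103.7618/(1+0.165)^5 = 48.3512

$48.35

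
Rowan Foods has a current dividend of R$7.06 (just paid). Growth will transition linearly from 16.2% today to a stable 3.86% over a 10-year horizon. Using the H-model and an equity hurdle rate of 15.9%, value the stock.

R$97.08

H-model: P₀ = D₀[(1+g_L) + H(g_S−g_L)]/(r−g_L), with H = 10/2 = 5.
P₀ = 7.06 × [(1+0.0386) + 5×(0.162−0.0386)] / (0.159−0.0386)
   = 7.06 × 1.6556 / 0.1204 = 97.0809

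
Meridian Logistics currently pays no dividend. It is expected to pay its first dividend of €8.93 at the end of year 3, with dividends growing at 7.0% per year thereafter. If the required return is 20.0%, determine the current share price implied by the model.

Deferred-dividend DDM. At t=2 the remaining stream is a growing perpetuity with first payment D_3 = 8.93.
V_2 = D_3/(r−g) = 8.93/(0.2−0.07) = 68.6923
P₀ = V_2/(1+r)^2 = 68.6923/(1+0.2)^2 = 47.7030

€47.70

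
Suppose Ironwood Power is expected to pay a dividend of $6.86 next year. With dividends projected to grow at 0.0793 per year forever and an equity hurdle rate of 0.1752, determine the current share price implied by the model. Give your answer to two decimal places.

Gordon growth model: P₀ = D₁/(r − g), with D₁ = 6.86 given directly.
P₀ = 6.8600 / (0.1752 − 0.0793) = 6.8600 / 0.0959 = 71.5328

$71.53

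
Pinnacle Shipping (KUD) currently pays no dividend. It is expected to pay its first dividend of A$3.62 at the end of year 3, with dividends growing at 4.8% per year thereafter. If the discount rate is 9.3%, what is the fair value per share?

A$67.34

Deferred-dividend DDM. At t=2 the remaining stream is a growing perpetuity with first payment D_3 = 3.62.
V_2 = D_3/(r−g) = 3.62/(0.093−0.048) = 80.4444
P₀ = V_2/(1+r)^2 = 80.4444/(1+0.093)^2 = 67.3373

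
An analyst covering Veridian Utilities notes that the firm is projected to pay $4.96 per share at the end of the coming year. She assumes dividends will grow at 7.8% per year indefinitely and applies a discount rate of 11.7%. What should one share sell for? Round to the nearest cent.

Gordon growth model: P₀ = D₁/(r − g), with D₁ = 4.96 given directly.
P₀ = 4.9600 / (0.117 − 0.078) = 4.9600 / 0.039 = 127.1795

$127.18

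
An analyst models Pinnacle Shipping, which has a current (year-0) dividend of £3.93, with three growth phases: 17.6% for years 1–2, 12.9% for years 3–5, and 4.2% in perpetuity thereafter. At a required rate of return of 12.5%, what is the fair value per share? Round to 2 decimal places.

£75.87

Three-stage DDM. Project D₁…D_5; terminal Gordon value at t=5 with g = 0.042; discount at r = 0.125.
D_1 = 4.6217
D_2 = 5.4351
D_3 = 6.1362
D_4 = 6.9278
D_5 = 7.8215
TV_5 = 8.1500/(0.125−0.042) = 98.1926
P₀ = Σ Dₜ/(1+r)ᵗ + TV_5/(1+r)^5 = 75.8675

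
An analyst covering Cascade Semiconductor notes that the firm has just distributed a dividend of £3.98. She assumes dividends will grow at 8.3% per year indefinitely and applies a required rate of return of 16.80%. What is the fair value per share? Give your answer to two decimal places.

£50.71

Gordon growth model: P₀ = D₁/(r − g). D₁ = 3.98 × (1 + 0.083) = 4.3103.
P₀ = 4.3103 / (0.168 − 0.083) = 4.3103 / 0.085 = 50.7099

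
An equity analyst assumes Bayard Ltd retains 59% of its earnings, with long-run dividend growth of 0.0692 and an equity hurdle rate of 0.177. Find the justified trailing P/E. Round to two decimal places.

4.07

Payout ratio b = 1 − 0.59 = 0.41.
Justified trailing P/E = b(1+g)/(r−g) = 0.41×(1+0.0692)/(0.177−0.0692) = 4.0665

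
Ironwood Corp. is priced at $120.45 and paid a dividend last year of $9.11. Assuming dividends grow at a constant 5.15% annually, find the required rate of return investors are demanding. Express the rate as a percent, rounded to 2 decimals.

13.10%

Rearranging the constant-growth DDM: r = D₁/P₀ + g.
D₁ = 9.11 × (1 + 0.0515) = 9.5792.
r = 9.5792 / 120.45 + 0.0515 = 0.07953 + 0.0515 = 0.13103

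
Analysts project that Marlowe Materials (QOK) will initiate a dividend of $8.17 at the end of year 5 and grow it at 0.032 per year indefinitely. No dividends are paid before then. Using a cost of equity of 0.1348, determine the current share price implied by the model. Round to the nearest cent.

Deferred-dividend DDM. At t=4 the remaining stream is a growing perpetuity with first payment D_5 = 8.17.
V_4 = D_5/(r−g) = 8.17/(0.1348−0.032) = 79.4747
P₀ = V_4/(1+r)^4 = 79.4747/(1+0.1348)^4 = 47.9238

$47.92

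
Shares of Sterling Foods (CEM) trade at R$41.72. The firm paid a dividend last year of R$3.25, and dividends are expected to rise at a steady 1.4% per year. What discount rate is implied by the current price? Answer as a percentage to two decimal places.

9.30%

Rearranging the constant-growth DDM: r = D₁/P₀ + g.
D₁ = 3.25 × (1 + 0.014) = 3.2955.
r = 3.2955 / 41.72 + 0.014 = 0.07899 + 0.014 = 0.09299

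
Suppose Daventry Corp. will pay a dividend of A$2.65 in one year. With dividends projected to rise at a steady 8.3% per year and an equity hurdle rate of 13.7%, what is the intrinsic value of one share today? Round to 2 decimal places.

A$49.07

Gordon growth model: P₀ = D₁/(r − g), with D₁ = 2.65 given directly.
P₀ = 2.6500 / (0.137 − 0.083) = 2.6500 / 0.054 = 49.0741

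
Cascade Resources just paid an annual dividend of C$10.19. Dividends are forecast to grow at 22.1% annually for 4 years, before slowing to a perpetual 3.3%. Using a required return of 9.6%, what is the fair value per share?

Two-stage DDM. Project D₁…D_4 at 0.221, terminal growth 0.033, discount at r = 0.096.
D_1 = 12.4420
D_2 = 15.1917
D_3 = 18.5490
D_4 = 22.6484
Terminal value at t=4: TV = D_5/(r−g) = 23.3958/(0.096−0.033) = 371.3613
P₀ = 12.4420/(1+0.096)^1 + 15.1917/(1+0.096)^2 + 18.5490/(1+0.096)^3 + 22.6484/(1+0.096)^4 + 371.3613/(1+0.096)^4 = 311.1525

C$311.15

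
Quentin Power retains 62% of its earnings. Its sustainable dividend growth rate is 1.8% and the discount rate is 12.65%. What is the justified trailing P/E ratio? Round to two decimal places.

Payout ratio b = 1 − 0.62 = 0.38.
Justified trailing P/E = b(1+g)/(r−g) = 0.38×(1+0.018)/(0.1265−0.018) = 3.5653

3.57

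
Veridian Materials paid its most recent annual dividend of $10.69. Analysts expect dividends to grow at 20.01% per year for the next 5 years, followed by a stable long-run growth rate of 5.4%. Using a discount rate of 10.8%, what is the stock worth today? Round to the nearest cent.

Two-stage DDM. Project D₁…D_5 at 0.2001, terminal growth 0.054, discount at r = 0.108.
D_1 = 12.8291
D_2 = 15.3962
D_3 = 18.4769
D_4 = 22.1742
D_5 = 26.6112
Terminal value at t=5: TV = D_6/(r−g) = 28.0482/(0.108−0.054) = 519.4117
P₀ = 12.8291/(1+0.108)^1 + 15.3962/(1+0.108)^2 + 18.4769/(1+0.108)^3 + 22.1742/(1+0.108)^4 + 26.6112/(1+0.108)^5 + 519.4117/(1+0.108)^5 = 379.3888

$379.39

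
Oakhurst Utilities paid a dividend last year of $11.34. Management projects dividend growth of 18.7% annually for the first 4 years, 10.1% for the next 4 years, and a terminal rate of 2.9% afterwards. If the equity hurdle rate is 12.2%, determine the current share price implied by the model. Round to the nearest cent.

Three-stage DDM. Project D₁…D_8; terminal Gordon value at t=8 with g = 0.029; discount at r = 0.122.
D_1 = 13.4606
D_2 = 15.9777
D_3 = 18.9655
D_4 = 22.5121
D_5 = 24.7858
D_6 = 27.2892
D_7 = 30.0454
D_8 = 33.0800
TV_8 = 34.0393/(0.122−0.029) = 366.0139
P₀ = Σ Dₜ/(1+r)ᵗ + TV_8/(1+r)^8 = 252.2642

$252.26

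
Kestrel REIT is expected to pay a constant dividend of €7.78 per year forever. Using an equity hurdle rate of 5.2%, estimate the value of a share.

€149.62

Zero-growth DDM (perpetuity): P₀ = D/r = 7.78 / 0.052 = 149.6154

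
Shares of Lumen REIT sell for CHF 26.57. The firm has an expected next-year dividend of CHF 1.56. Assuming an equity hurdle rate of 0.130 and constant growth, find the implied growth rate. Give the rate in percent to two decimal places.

7.13%

From P₀ = D₁/(r − g), the implied growth is g = r − D₁/P₀.
g = 0.13 − 1.56/26.57 = 0.13 − 0.05871 = 0.07129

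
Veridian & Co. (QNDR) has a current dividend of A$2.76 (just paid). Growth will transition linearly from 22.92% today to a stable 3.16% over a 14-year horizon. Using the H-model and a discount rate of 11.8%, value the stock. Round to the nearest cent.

H-model: P₀ = D₀[(1+g_L) + H(g_S−g_L)]/(r−g_L), with H = 14/2 = 7.
P₀ = 2.76 × [(1+0.0316) + 7×(0.2292−0.0316)] / (0.118−0.0316)
   = 2.76 × 2.4148 / 0.0864 = 77.1394

A$77.14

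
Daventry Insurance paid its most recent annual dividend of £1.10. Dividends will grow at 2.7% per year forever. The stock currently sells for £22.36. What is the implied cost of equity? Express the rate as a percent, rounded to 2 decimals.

Rearranging the constant-growth DDM: r = D₁/P₀ + g.
D₁ = 1.10 × (1 + 0.027) = 1.1297.
r = 1.1297 / 22.36 + 0.027 = 0.05052 + 0.027 = 0.07752

7.75%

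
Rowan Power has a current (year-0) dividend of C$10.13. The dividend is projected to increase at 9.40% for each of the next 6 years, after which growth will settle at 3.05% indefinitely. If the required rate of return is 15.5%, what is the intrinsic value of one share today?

Two-stage DDM. Project D₁…D_6 at 0.094, terminal growth 0.0305, discount at r = 0.155.
D_1 = 11.0822
D_2 = 12.1239
D_3 = 13.2636
D_4 = 14.5104
D_5 = 15.8744
D_6 = 17.3665
Terminal value at t=6: TV = D_7/(r−g) = 17.8962/(0.155−0.0305) = 143.7448
P₀ = 11.0822/(1+0.155)^1 + 12.1239/(1+0.155)^2 + 13.2636/(1+0.155)^3 + 14.5104/(1+0.155)^4 + 15.8744/(1+0.155)^5 + 17.3665/(1+0.155)^6 + 143.7448/(1+0.155)^6 = 111.0313

C$111.03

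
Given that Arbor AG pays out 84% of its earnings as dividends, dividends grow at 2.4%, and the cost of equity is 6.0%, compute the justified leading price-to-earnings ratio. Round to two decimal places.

23.33

Justified leading P/E = b/(r−g) = 0.84/(0.06−0.024) = 23.3333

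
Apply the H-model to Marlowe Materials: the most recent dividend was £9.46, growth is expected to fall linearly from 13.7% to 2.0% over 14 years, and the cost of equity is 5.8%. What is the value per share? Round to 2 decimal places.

£457.81

H-model: P₀ = D₀[(1+g_L) + H(g_S−g_L)]/(r−g_L), with H = 14/2 = 7.
P₀ = 9.46 × [(1+0.02) + 7×(0.137−0.02)] / (0.058−0.02)
   = 9.46 × 1.8390 / 0.038 = 457.8142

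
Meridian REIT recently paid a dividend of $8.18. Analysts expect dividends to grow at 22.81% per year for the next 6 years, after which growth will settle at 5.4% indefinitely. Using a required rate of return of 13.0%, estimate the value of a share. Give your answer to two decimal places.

Two-stage DDM. Project D₁…D_6 at 0.2281, terminal growth 0.054, discount at r = 0.13.
D_1 = 10.0459
D_2 = 12.3373
D_3 = 15.1515
D_4 = 18.6075
D_5 = 22.8519
D_6 = 28.0644
Terminal value at t=6: TV = D_7/(r−g) = 29.5799/(0.13−0.054) = 389.2089
P₀ = 10.0459/(1+0.13)^1 + 12.3373/(1+0.13)^2 + 15.1515/(1+0.13)^3 + 18.6075/(1+0.13)^4 + 22.8519/(1+0.13)^5 + 28.0644/(1+0.13)^6 + 389.2089/(1+0.13)^6 = 253.2923

$253.29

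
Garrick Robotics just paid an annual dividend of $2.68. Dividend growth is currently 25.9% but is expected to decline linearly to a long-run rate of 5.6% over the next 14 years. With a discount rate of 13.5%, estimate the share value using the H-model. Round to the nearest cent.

$84.03

H-model: P₀ = D₀[(1+g_L) + H(g_S−g_L)]/(r−g_L), with H = 14/2 = 7.
P₀ = 2.68 × [(1+0.056) + 7×(0.259−0.056)] / (0.135−0.056)
   = 2.68 × 2.4770 / 0.079 = 84.0299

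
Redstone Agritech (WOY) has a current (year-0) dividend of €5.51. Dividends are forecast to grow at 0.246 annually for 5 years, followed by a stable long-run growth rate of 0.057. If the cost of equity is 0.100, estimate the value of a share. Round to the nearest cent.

€293.24

Two-stage DDM. Project D₁…D_5 at 0.246, terminal growth 0.057, discount at r = 0.1.
D_1 = 6.8655
D_2 = 8.5544
D_3 = 10.6587
D_4 = 13.2808
D_5 = 16.5479
Terminal value at t=5: TV = D_6/(r−g) = 17.4911/(0.1−0.057) = 406.7695
P₀ = 6.8655/(1+0.1)^1 + 8.5544/(1+0.1)^2 + 10.6587/(1+0.1)^3 + 13.2808/(1+0.1)^4 + 16.5479/(1+0.1)^5 + 406.7695/(1+0.1)^5 = 293.2368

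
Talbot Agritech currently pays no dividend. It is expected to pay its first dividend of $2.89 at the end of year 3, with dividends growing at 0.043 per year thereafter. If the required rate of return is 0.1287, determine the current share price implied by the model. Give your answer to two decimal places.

Deferred-dividend DDM. At t=2 the remaining stream is a growing perpetuity with first payment D_3 = 2.89.
V_2 = D_3/(r−g) = 2.89/(0.1287−0.043) = 33.7223
P₀ = V_2/(1+r)^2 = 33.7223/(1+0.1287)^2 = 26.4704

$26.47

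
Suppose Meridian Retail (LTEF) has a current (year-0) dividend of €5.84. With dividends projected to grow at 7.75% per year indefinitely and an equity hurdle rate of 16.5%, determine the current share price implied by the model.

€71.92

Gordon growth model: P₀ = D₁/(r − g). D₁ = 5.84 × (1 + 0.0775) = 6.2926.
P₀ = 6.2926 / (0.165 − 0.0775) = 6.2926 / 0.0875 = 71.9154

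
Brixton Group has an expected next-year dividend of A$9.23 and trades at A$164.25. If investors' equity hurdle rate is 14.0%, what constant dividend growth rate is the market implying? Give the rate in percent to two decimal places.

8.38%

From P₀ = D₁/(r − g), the implied growth is g = r − D₁/P₀.
g = 0.14 − 9.23/164.25 = 0.14 − 0.05619 = 0.08381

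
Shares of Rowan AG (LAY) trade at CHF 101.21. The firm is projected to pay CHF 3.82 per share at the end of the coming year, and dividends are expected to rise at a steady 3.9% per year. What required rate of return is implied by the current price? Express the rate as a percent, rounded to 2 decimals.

Rearranging the constant-growth DDM: r = D₁/P₀ + g.
r = 3.8200 / 101.21 + 0.039 = 0.03774 + 0.039 = 0.07674

7.67%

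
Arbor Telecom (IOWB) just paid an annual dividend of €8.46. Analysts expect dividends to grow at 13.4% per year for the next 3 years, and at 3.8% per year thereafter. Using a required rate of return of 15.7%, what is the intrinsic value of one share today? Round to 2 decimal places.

Two-stage DDM. Project D₁…D_3 at 0.134, terminal growth 0.038, discount at r = 0.157.
D_1 = 9.5936
D_2 = 10.8792
D_3 = 12.3370
Terminal value at t=3: TV = D_4/(r−g) = 12.8058/(0.157−0.038) = 107.6118
P₀ = 9.5936/(1+0.157)^1 + 10.8792/(1+0.157)^2 + 12.3370/(1+0.157)^3 + 107.6118/(1+0.157)^3 = 93.8643

€93.86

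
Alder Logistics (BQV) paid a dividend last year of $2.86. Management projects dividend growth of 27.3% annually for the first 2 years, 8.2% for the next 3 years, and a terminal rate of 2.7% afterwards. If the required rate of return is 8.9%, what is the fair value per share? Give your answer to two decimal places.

Three-stage DDM. Project D₁…D_5; terminal Gordon value at t=5 with g = 0.027; discount at r = 0.089.
D_1 = 3.6408
D_2 = 4.6347
D_3 = 5.0148
D_4 = 5.4260
D_5 = 5.8709
TV_5 = 6.0294/(0.089−0.027) = 97.2486
P₀ = Σ Dₜ/(1+r)ᵗ + TV_5/(1+r)^5 = 82.3213

$82.32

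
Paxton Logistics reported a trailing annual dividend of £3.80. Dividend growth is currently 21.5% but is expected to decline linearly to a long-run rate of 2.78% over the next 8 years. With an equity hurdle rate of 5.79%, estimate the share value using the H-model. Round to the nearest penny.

H-model: P₀ = D₀[(1+g_L) + H(g_S−g_L)]/(r−g_L), with H = 8/2 = 4.
P₀ = 3.80 × [(1+0.0278) + 4×(0.215−0.0278)] / (0.0579−0.0278)
   = 3.80 × 1.7766 / 0.0301 = 224.2884

£224.29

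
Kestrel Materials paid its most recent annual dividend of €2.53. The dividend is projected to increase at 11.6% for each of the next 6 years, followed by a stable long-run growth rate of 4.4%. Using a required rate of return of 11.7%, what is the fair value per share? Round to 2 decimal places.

Two-stage DDM. Project D₁…D_6 at 0.116, terminal growth 0.044, discount at r = 0.117.
D_1 = 2.8235
D_2 = 3.1510
D_3 = 3.5165
D_4 = 3.9244
D_5 = 4.3797
D_6 = 4.8877
Terminal value at t=6: TV = D_7/(r−g) = 5.1028/(0.117−0.044) = 69.9010
P₀ = 2.8235/(1+0.117)^1 + 3.1510/(1+0.117)^2 + 3.5165/(1+0.117)^3 + 3.9244/(1+0.117)^4 + 4.3797/(1+0.117)^5 + 4.8877/(1+0.117)^6 + 69.9010/(1+0.117)^6 = 51.1211

€51.12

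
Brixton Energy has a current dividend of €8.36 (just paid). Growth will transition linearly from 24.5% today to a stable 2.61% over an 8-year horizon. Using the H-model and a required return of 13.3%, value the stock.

€148.72

H-model: P₀ = D₀[(1+g_L) + H(g_S−g_L)]/(r−g_L), with H = 8/2 = 4.
P₀ = 8.36 × [(1+0.0261) + 4×(0.245−0.0261)] / (0.133−0.0261)
   = 8.36 × 1.9017 / 0.1069 = 148.7204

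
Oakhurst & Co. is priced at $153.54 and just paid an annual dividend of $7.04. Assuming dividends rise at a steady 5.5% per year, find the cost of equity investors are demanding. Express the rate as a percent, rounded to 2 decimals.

10.34%

Rearranging the constant-growth DDM: r = D₁/P₀ + g.
D₁ = 7.04 × (1 + 0.055) = 7.4272.
r = 7.4272 / 153.54 + 0.055 = 0.04837 + 0.055 = 0.10337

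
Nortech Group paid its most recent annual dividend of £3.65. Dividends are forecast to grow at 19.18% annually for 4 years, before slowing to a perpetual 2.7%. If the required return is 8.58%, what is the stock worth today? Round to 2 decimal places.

Two-stage DDM. Project D₁…D_4 at 0.1918, terminal growth 0.027, discount at r = 0.0858.
D_1 = 4.3501
D_2 = 5.1844
D_3 = 6.1788
D_4 = 7.3639
Terminal value at t=4: TV = D_5/(r−g) = 7.5627/(0.0858−0.027) = 128.6173
P₀ = 4.3501/(1+0.0858)^1 + 5.1844/(1+0.0858)^2 + 6.1788/(1+0.0858)^3 + 7.3639/(1+0.0858)^4 + 128.6173/(1+0.0858)^4 = 111.0622

£111.06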